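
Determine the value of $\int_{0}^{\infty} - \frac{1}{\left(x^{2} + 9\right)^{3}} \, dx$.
$- \frac{\pi}{1296}$

Begin with the known result
$$J(a) = \int_{0}^{\infty} - \frac{1}{a^{2} + x^{2}} \, dx = - \frac{\pi}{2 a}.$$

Differentiating under the integral sign with respect to $a$,
$$\frac{dJ}{da} = \int_{0}^{\infty} \frac{2 a}{\left(a^{2} + x^{2}\right)^{2}} \, dx = \frac{\pi}{2 a^{2}},$$
so $\int_{0}^{\infty} - \frac{1}{\left(a^{2} + x^{2}\right)^{2}} \, dx = - \frac{\pi}{4 a^{3}}$.

Repeating — each differentiation of $1/(x^2+a^2)^j$ produces $-2ja/(x^2+a^2)^{j+1}$ — and dividing through by $-2ja$ at each step yields, after $2$ differentiations in total,
$$\int_{0}^{\infty} - \frac{1}{\left(a^{2} + x^{2}\right)^{3}} \, dx = - \frac{3 \pi}{16 a^{5}}.$$

Setting $a = 3$:
$$I = - \frac{\pi}{1296}.$$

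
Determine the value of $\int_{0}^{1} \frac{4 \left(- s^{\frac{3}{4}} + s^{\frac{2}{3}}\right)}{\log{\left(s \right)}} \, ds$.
$\log{\left(\frac{160000}{194481} \right)}$

Replace the exponent $\frac{2}{3}$ by a parameter $a$: let $I(a) = \int_{0}^{1} \frac{4 \left(- s^{\frac{3}{4}} + s^{a}\right)}{\log{\left(s \right)}} \, ds$.

Since $\dfrac{\partial}{\partial a}\,s^{a} = s^{a} \ln s$, the $\ln s$ in the denominator cancels and
$$\frac{dI}{da} = \int_{0}^{1} 4 s^{a} \, ds = 4 \left[\frac{s^{a+1}}{a+1}\right]_0^1 = \frac{4}{a + 1}.$$

Integrating with respect to $a$ gives $I(a) = \log{\left(\frac{256 \left(a + 1\right)^{4}}{2401} \right)} + C$.

At $a = \frac{3}{4}$ the integrand is identically $0$, so $I(\frac{3}{4}) = 0$. The closed form gives $0$, hence $C = 0$.

Setting $a = \frac{2}{3}$:
$$I = \log{\left(\frac{160000}{194481} \right)}.$$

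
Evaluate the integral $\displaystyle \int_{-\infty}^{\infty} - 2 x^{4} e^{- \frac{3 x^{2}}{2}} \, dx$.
$- \frac{2 \sqrt{6} \sqrt{\pi}}{9}$

Start from the elementary integral
$$J(a) = \int_{-\infty}^{\infty} - 2 e^{- a x^{2}} \, dx = - \frac{2 \sqrt{\pi}}{\sqrt{a}}.$$

Differentiating under the integral sign brings down a factor of $(-x^2)$:
$$\frac{dJ}{da} = \int_{-\infty}^{\infty} 2 x^{2} e^{- a x^{2}} \, dx = \frac{\sqrt{\pi}}{a^{\frac{3}{2}}}.$$

Repeating twice in total — each differentiation brings down another $(-x^2)$ — gives
$$\frac{d^{2}J}{da^{2}} = \int_{-\infty}^{\infty} - 2 x^{4} e^{- a x^{2}} \, dx = - \frac{3 \sqrt{\pi}}{2 a^{\frac{5}{2}}},$$
and the integrand here is exactly the target integrand, so $I = - \frac{3 \sqrt{\pi}}{2 a^{\frac{5}{2}}}$.

Setting $a = \frac{3}{2}$:
$$I = - \frac{2 \sqrt{6} \sqrt{\pi}}{9}.$$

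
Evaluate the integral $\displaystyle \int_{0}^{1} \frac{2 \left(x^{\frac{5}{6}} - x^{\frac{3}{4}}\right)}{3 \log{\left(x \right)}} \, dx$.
$\log{\left(\frac{11^{\frac{2}{3}} \sqrt[3]{84}}{21} \right)}$

Replace the exponent $\frac{5}{6}$ by a parameter $a$: let $I(a) = \int_{0}^{1} \frac{2 \left(- x^{\frac{3}{4}} + x^{a}\right)}{3 \log{\left(x \right)}} \, dx$.

Since $\dfrac{\partial}{\partial a}\,x^{a} = x^{a} \ln x$, the $\ln x$ in the denominator cancels and
$$\frac{dI}{da} = \int_{0}^{1} \frac{2}{3} x^{a} \, dx = \frac{2}{3} \left[\frac{x^{a+1}}{a+1}\right]_0^1 = \frac{2}{3 \left(a + 1\right)}.$$

Integrating with respect to $a$ gives $I(a) = \log{\left(\frac{2 \sqrt[3]{14} \left(a + 1\right)^{\frac{2}{3}}}{7} \right)} + C$.

At $a = \frac{3}{4}$ the integrand is identically $0$, so $I(\frac{3}{4}) = 0$. The closed form gives $0$, hence $C = 0$.

Setting $a = \frac{5}{6}$:
$$I = \log{\left(\frac{11^{\frac{2}{3}} \sqrt[3]{84}}{21} \right)}.$$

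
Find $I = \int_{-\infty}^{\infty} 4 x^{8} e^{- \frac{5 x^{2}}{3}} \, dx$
$\frac{1701 \sqrt{15} \sqrt{\pi}}{2500}$

Begin with the known integral
$$J(a) = \int_{-\infty}^{\infty} 4 e^{- a x^{2}} \, dx = \frac{4 \sqrt{\pi}}{\sqrt{a}}.$$

Differentiating under the integral sign brings down a factor of $(-x^2)$:
$$\frac{dJ}{da} = \int_{-\infty}^{\infty} - 4 x^{2} e^{- a x^{2}} \, dx = - \frac{2 \sqrt{\pi}}{a^{\frac{3}{2}}}.$$

Repeating $4$ times in total — each differentiation brings down another $(-x^2)$ — gives
$$\frac{d^{4}J}{da^{4}} = \int_{-\infty}^{\infty} 4 x^{8} e^{- a x^{2}} \, dx = \frac{105 \sqrt{\pi}}{4 a^{\frac{9}{2}}},$$
and the integrand here is exactly the target integrand, so $I = \frac{105 \sqrt{\pi}}{4 a^{\frac{9}{2}}}$.

Setting $a = \frac{5}{3}$:
$$I = \frac{1701 \sqrt{15} \sqrt{\pi}}{2500}.$$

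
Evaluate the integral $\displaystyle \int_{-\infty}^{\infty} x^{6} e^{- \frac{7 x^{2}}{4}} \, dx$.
$\frac{240 \sqrt{7} \sqrt{\pi}}{2401}$

Start from the elementary integral
$$J(a) = \int_{-\infty}^{\infty} e^{- a x^{2}} \, dx = \frac{\sqrt{\pi}}{\sqrt{a}}.$$

Differentiating under the integral sign brings down a factor of $(-x^2)$:
$$\frac{dJ}{da} = \int_{-\infty}^{\infty} - x^{2} e^{- a x^{2}} \, dx = - \frac{\sqrt{\pi}}{2 a^{\frac{3}{2}}}.$$

Repeating $3$ times in total — each differentiation brings down another $(-x^2)$ — gives
$$\frac{d^{3}J}{da^{3}} = \int_{-\infty}^{\infty} - x^{6} e^{- a x^{2}} \, dx = - \frac{15 \sqrt{\pi}}{8 a^{\frac{7}{2}}},$$
and the integrand here is $(-1)^{3}$ times the target integrand, so $I = (-1)^{3}\,\frac{d^{3}J}{da^{3}} = \frac{15 \sqrt{\pi}}{8 a^{\frac{7}{2}}}$.

Setting $a = \frac{7}{4}$:
$$I = \frac{240 \sqrt{7} \sqrt{\pi}}{2401}.$$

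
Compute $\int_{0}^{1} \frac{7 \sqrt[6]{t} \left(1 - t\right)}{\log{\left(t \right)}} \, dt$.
$- \log{\left(\frac{62748517}{823543} \right)}$

Replace the exponent $\frac{7}{6}$ by a parameter $a$: let $I(a) = \int_{0}^{1} \frac{7 \left(\sqrt[6]{t} - t^{a}\right)}{\log{\left(t \right)}} \, dt$.

Since $\dfrac{\partial}{\partial a}\,t^{a} = t^{a} \ln t$, the $\ln t$ in the denominator cancels and
$$\frac{dI}{da} = \int_{0}^{1} -7 t^{a} \, dt = -7 \left[\frac{t^{a+1}}{a+1}\right]_0^1 = - \frac{7}{a + 1}.$$

Integrating with respect to $a$ gives $I(a) = - \log{\left(\frac{279936 \left(a + 1\right)^{7}}{823543} \right)} + C$.

At $a = \frac{1}{6}$ the integrand is identically $0$, so $I(\frac{1}{6}) = 0$. The closed form gives $0$, hence $C = 0$.

Setting $a = \frac{7}{6}$:
$$I = - \log{\left(\frac{62748517}{823543} \right)}.$$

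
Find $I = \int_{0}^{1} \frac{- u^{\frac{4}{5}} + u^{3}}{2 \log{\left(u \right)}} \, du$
$\log{\left(\frac{2 \sqrt{5}}{3} \right)}$

Replace the exponent $\frac{4}{5}$ by a parameter $a$: let $I(a) = \int_{0}^{1} \frac{u^{3} - u^{a}}{2 \log{\left(u \right)}} \, du$.

Since $\dfrac{\partial}{\partial a}\,u^{a} = u^{a} \ln u$, the $\ln u$ in the denominator cancels and
$$\frac{dI}{da} = \int_{0}^{1} - \frac{1}{2} u^{a} \, du = - \frac{1}{2} \left[\frac{u^{a+1}}{a+1}\right]_0^1 = - \frac{1}{2 a + 2}.$$

Integrating with respect to $a$ gives $I(a) = - \frac{\log{\left(a + 1 \right)}}{2} + \log{\left(2 \right)} + C$.

At $a = 3$ the integrand is identically $0$, so $I(3) = 0$. The closed form gives $0$, hence $C = 0$.

Setting $a = \frac{4}{5}$:
$$I = \log{\left(\frac{2 \sqrt{5}}{3} \right)}.$$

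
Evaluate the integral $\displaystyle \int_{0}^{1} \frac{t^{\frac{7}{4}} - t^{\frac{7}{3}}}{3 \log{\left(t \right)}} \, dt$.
$\log{\left(\frac{\sqrt[3]{33} \cdot 5^{\frac{2}{3}}}{10} \right)}$

Introduce a parameter $a$ in the exponent: let $I(a) = \int_{0}^{1} \frac{- t^{\frac{7}{3}} + t^{a}}{3 \log{\left(t \right)}} \, dt$.

Since $\dfrac{\partial}{\partial a}\,t^{a} = t^{a} \ln t$, the $\ln t$ in the denominator cancels and
$$\frac{dI}{da} = \int_{0}^{1} \frac{1}{3} t^{a} \, dt = \frac{1}{3} \left[\frac{t^{a+1}}{a+1}\right]_0^1 = \frac{1}{3 \left(a + 1\right)}.$$

Integrating with respect to $a$ gives $I(a) = \frac{\log{\left(a + 1 \right)}}{3} - \frac{\log{\left(10 \right)}}{3} + \frac{\log{\left(3 \right)}}{3} + C$.

At $a = \frac{7}{3}$ the integrand is identically $0$, so $I(\frac{7}{3}) = 0$. The closed form gives $0$, hence $C = 0$.

Setting $a = \frac{7}{4}$:
$$I = \log{\left(\frac{\sqrt[3]{33} \cdot 5^{\frac{2}{3}}}{10} \right)}.$$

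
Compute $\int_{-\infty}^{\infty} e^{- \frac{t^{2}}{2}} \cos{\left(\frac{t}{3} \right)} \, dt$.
$\frac{\sqrt{2} \sqrt{\pi}}{e^{\frac{1}{18}}}$

Define $I(b) = \int_{-\infty}^{\infty} e^{- \frac{t^{2}}{2}} \cos{\left(b t \right)} \, dt$.

Differentiating under the integral sign,
$$I'(b) = \int_{-\infty}^{\infty} - t e^{- \frac{t^{2}}{2}} \sin{\left(b t \right)} \, dt.$$

Integrate $\int_{-\infty}^{\infty} t \sin(b t)\, e^{- \frac{t^{2}}{2}}\, dt$ by parts with $u = \sin(b t)$ and $dv = t\, e^{- \frac{t^{2}}{2}}\, dt$, giving $v = - e^{- \frac{t^{2}}{2}}$. The boundary term vanishes and
$$\int_{-\infty}^{\infty} t \sin(b t)\, e^{- \frac{t^{2}}{2}}\, dt = b \int_{-\infty}^{\infty} \cos(b t)\, e^{- \frac{t^{2}}{2}}\, dt,$$
so $I'(b) = - b\, I(b)$.

This is a separable first-order ODE; solving with the initial condition $I(0) = \int_{-\infty}^{\infty} e^{- \frac{t^{2}}{2}}\,dt = \sqrt{2} \sqrt{\pi}$ gives
$$I(b) = \sqrt{2} \sqrt{\pi} e^{- \frac{b^{2}}{2}}.$$

Setting $b = \frac{1}{3}$:
$$I = \frac{\sqrt{2} \sqrt{\pi}}{e^{\frac{1}{18}}}.$$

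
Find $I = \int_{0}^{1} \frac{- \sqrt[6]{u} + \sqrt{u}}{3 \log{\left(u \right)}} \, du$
$\log{\left(\frac{21^{\frac{2}{3}}}{7} \right)}$

Introduce a parameter $a$ in the exponent: let $I(a) = \int_{0}^{1} \frac{\sqrt{u} - u^{a}}{3 \log{\left(u \right)}} \, du$.

Since $\dfrac{\partial}{\partial a}\,u^{a} = u^{a} \ln u$, the $\ln u$ in the denominator cancels and
$$\frac{dI}{da} = \int_{0}^{1} - \frac{1}{3} u^{a} \, du = - \frac{1}{3} \left[\frac{u^{a+1}}{a+1}\right]_0^1 = - \frac{1}{3 a + 3}.$$

Integrating with respect to $a$ gives $I(a) = - \frac{\log{\left(a + 1 \right)}}{3} - \frac{\log{\left(2 \right)}}{3} + \frac{\log{\left(3 \right)}}{3} + C$.

At $a = \frac{1}{2}$ the integrand is identically $0$, so $I(\frac{1}{2}) = 0$. The closed form gives $0$, hence $C = 0$.

Setting $a = \frac{1}{6}$:
$$I = \log{\left(\frac{21^{\frac{2}{3}}}{7} \right)}.$$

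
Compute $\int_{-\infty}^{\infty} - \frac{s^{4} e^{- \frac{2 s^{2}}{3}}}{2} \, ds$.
$- \frac{27 \sqrt{6} \sqrt{\pi}}{64}$

Consider the simpler parametrised integral
$$J(a) = \int_{-\infty}^{\infty} - \frac{e^{- a s^{2}}}{2} \, ds = - \frac{\sqrt{\pi}}{2 \sqrt{a}}.$$

Differentiating under the integral sign brings down a factor of $(-s^2)$:
$$\frac{dJ}{da} = \int_{-\infty}^{\infty} \frac{s^{2} e^{- a s^{2}}}{2} \, ds = \frac{\sqrt{\pi}}{4 a^{\frac{3}{2}}}.$$

Repeating twice in total — each differentiation brings down another $(-s^2)$ — gives
$$\frac{d^{2}J}{da^{2}} = \int_{-\infty}^{\infty} - \frac{s^{4} e^{- a s^{2}}}{2} \, ds = - \frac{3 \sqrt{\pi}}{8 a^{\frac{5}{2}}},$$
and the integrand here is exactly the target integrand, so $I = - \frac{3 \sqrt{\pi}}{8 a^{\frac{5}{2}}}$.

Setting $a = \frac{2}{3}$:
$$I = - \frac{27 \sqrt{6} \sqrt{\pi}}{64}.$$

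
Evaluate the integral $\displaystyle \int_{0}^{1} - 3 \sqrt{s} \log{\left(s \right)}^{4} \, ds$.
$- \frac{256}{27}$

Consider the simpler parametrised integral
$$J(a) = \int_{0}^{1} - 3 s^{a} \, ds = - \frac{3}{a + 1}.$$

Differentiating under the integral sign brings down a factor of $\ln s$:
$$\frac{dJ}{da} = \int_{0}^{1} - 3 s^{a} \log{\left(s \right)} \, ds = \frac{3}{\left(a + 1\right)^{2}}.$$

Repeating $4$ times in total — each differentiation brings down another $\ln s$ — gives
$$\frac{d^{4}J}{da^{4}} = \int_{0}^{1} - 3 s^{a} \log{\left(s \right)}^{4} \, ds = - \frac{72}{\left(a + 1\right)^{5}},$$
and the integrand here is exactly the target integrand, so $I = - \frac{72}{\left(a + 1\right)^{5}}$.

Setting $a = \frac{1}{2}$:
$$I = - \frac{256}{27}.$$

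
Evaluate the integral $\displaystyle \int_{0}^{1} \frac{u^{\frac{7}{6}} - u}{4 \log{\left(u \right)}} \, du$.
$- \frac{\log{\left(6 \right)}}{4} - \frac{\log{\left(2 \right)}}{4} + \frac{\log{\left(13 \right)}}{4}$

Consider the one-parameter family: let $I(a) = \int_{0}^{1} \frac{- u + u^{a}}{4 \log{\left(u \right)}} \, du$.

Since $\dfrac{\partial}{\partial a}\,u^{a} = u^{a} \ln u$, the $\ln u$ in the denominator cancels and
$$\frac{dI}{da} = \int_{0}^{1} \frac{1}{4} u^{a} \, du = \frac{1}{4} \left[\frac{u^{a+1}}{a+1}\right]_0^1 = \frac{1}{4 \left(a + 1\right)}.$$

Integrating with respect to $a$ gives $I(a) = \frac{\log{\left(a + 1 \right)}}{4} - \frac{\log{\left(2 \right)}}{4} + C$.

At $a = 1$ the integrand is identically $0$, so $I(1) = 0$. The closed form gives $0$, hence $C = 0$.

Setting $a = \frac{7}{6}$:
$$I = - \frac{\log{\left(6 \right)}}{4} - \frac{\log{\left(2 \right)}}{4} + \frac{\log{\left(13 \right)}}{4}.$$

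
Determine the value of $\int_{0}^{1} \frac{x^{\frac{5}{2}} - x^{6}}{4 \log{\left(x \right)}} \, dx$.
$- \frac{\log{\left(2 \right)}}{4}$

Consider the one-parameter family: let $I(a) = \int_{0}^{1} \frac{- x^{6} + x^{a}}{4 \log{\left(x \right)}} \, dx$.

Since $\dfrac{\partial}{\partial a}\,x^{a} = x^{a} \ln x$, the $\ln x$ in the denominator cancels and
$$\frac{dI}{da} = \int_{0}^{1} \frac{1}{4} x^{a} \, dx = \frac{1}{4} \left[\frac{x^{a+1}}{a+1}\right]_0^1 = \frac{1}{4 \left(a + 1\right)}.$$

Integrating with respect to $a$ gives $I(a) = \frac{\log{\left(a + 1 \right)}}{4} - \frac{\log{\left(7 \right)}}{4} + C$.

At $a = 6$ the integrand is identically $0$, so $I(6) = 0$. The closed form gives $0$, hence $C = 0$.

Setting $a = \frac{5}{2}$:
$$I = - \frac{\log{\left(2 \right)}}{4}.$$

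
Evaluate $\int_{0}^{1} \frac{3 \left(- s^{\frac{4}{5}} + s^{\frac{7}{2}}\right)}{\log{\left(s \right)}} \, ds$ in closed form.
$\log{\left(\frac{125}{8} \right)}$

Consider the one-parameter family: let $I(a) = \int_{0}^{1} \frac{3 \left(- s^{\frac{4}{5}} + s^{a}\right)}{\log{\left(s \right)}} \, ds$.

Since $\dfrac{\partial}{\partial a}\,s^{a} = s^{a} \ln s$, the $\ln s$ in the denominator cancels and
$$\frac{dI}{da} = \int_{0}^{1} 3 s^{a} \, ds = 3 \left[\frac{s^{a+1}}{a+1}\right]_0^1 = \frac{3}{a + 1}.$$

Integrating with respect to $a$ gives $I(a) = \log{\left(\frac{125 \left(a + 1\right)^{3}}{729} \right)} + C$.

At $a = \frac{4}{5}$ the integrand is identically $0$, so $I(\frac{4}{5}) = 0$. The closed form gives $0$, hence $C = 0$.

Setting $a = \frac{7}{2}$:
$$I = \log{\left(\frac{125}{8} \right)}.$$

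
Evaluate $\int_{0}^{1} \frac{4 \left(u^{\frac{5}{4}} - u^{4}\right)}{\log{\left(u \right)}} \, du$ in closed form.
$- \log{\left(\frac{160000}{6561} \right)}$

Introduce a parameter $a$ in the exponent: let $I(a) = \int_{0}^{1} \frac{4 \left(u^{\frac{5}{4}} - u^{a}\right)}{\log{\left(u \right)}} \, du$.

Since $\dfrac{\partial}{\partial a}\,u^{a} = u^{a} \ln u$, the $\ln u$ in the denominator cancels and
$$\frac{dI}{da} = \int_{0}^{1} -4 u^{a} \, du = -4 \left[\frac{u^{a+1}}{a+1}\right]_0^1 = - \frac{4}{a + 1}.$$

Integrating with respect to $a$ gives $I(a) = - \log{\left(\frac{256 \left(a + 1\right)^{4}}{6561} \right)} + C$.

At $a = \frac{5}{4}$ the integrand is identically $0$, so $I(\frac{5}{4}) = 0$. The closed form gives $0$, hence $C = 0$.

Setting $a = 4$:
$$I = - \log{\left(\frac{160000}{6561} \right)}.$$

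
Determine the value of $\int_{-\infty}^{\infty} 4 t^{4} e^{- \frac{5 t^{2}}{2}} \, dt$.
$\frac{12 \sqrt{10} \sqrt{\pi}}{125}$

Consider the simpler parametrised integral
$$J(a) = \int_{-\infty}^{\infty} 4 e^{- a t^{2}} \, dt = \frac{4 \sqrt{\pi}}{\sqrt{a}}.$$

Differentiating under the integral sign brings down a factor of $(-t^2)$:
$$\frac{dJ}{da} = \int_{-\infty}^{\infty} - 4 t^{2} e^{- a t^{2}} \, dt = - \frac{2 \sqrt{\pi}}{a^{\frac{3}{2}}}.$$

Repeating twice in total — each differentiation brings down another $(-t^2)$ — gives
$$\frac{d^{2}J}{da^{2}} = \int_{-\infty}^{\infty} 4 t^{4} e^{- a t^{2}} \, dt = \frac{3 \sqrt{\pi}}{a^{\frac{5}{2}}},$$
and the integrand here is exactly the target integrand, so $I = \frac{3 \sqrt{\pi}}{a^{\frac{5}{2}}}$.

Setting $a = \frac{5}{2}$:
$$I = \frac{12 \sqrt{10} \sqrt{\pi}}{125}.$$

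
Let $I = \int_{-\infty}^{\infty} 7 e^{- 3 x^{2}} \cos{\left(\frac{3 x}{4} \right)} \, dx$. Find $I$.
$\frac{7 \sqrt{3} \sqrt{\pi}}{3 e^{\frac{3}{64}}}$

Treat the cosine frequency as a parameter and define $I(b) = \int_{-\infty}^{\infty} 7 e^{- 3 x^{2}} \cos{\left(b x \right)} \, dx$.

Differentiating under the integral sign,
$$I'(b) = \int_{-\infty}^{\infty} - 7 x e^{- 3 x^{2}} \sin{\left(b x \right)} \, dx.$$

Integrate $\int_{-\infty}^{\infty} x \sin(b x)\, e^{- 3 x^{2}}\, dx$ by parts with $u = \sin(b x)$ and $dv = x\, e^{- 3 x^{2}}\, dx$, giving $v = - \frac{e^{- 3 x^{2}}}{6}$. The boundary term vanishes and
$$\int_{-\infty}^{\infty} x \sin(b x)\, e^{- 3 x^{2}}\, dx = \frac{b}{6} \int_{-\infty}^{\infty} \cos(b x)\, e^{- 3 x^{2}}\, dx,$$
so $I'(b) = - \frac{b}{6}\, I(b)$.

This is a separable first-order ODE; solving with the initial condition $I(0) = \int_{-\infty}^{\infty} 7 e^{- 3 x^{2}}\,dx = \frac{7 \sqrt{3} \sqrt{\pi}}{3}$ gives
$$I(b) = \frac{7 \sqrt{3} \sqrt{\pi} e^{- \frac{b^{2}}{12}}}{3}.$$

Setting $b = \frac{3}{4}$:
$$I = \frac{7 \sqrt{3} \sqrt{\pi}}{3 e^{\frac{3}{64}}}.$$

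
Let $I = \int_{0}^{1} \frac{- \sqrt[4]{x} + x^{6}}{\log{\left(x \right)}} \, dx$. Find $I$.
$\log{\left(\frac{28}{5} \right)}$

Introduce a parameter $a$ in the exponent: let $I(a) = \int_{0}^{1} \frac{- \sqrt[4]{x} + x^{a}}{\log{\left(x \right)}} \, dx$.

Since $\dfrac{\partial}{\partial a}\,x^{a} = x^{a} \ln x$, the $\ln x$ in the denominator cancels and
$$\frac{dI}{da} = \int_{0}^{1} x^{a} \, dx = \left[\frac{x^{a+1}}{a+1}\right]_0^1 = \frac{1}{a + 1}.$$

Integrating with respect to $a$ gives $I(a) = \log{\left(\frac{4 a}{5} + \frac{4}{5} \right)} + C$.

At $a = \frac{1}{4}$ the integrand is identically $0$, so $I(\frac{1}{4}) = 0$. The closed form gives $0$, hence $C = 0$.

Setting $a = 6$:
$$I = \log{\left(\frac{28}{5} \right)}.$$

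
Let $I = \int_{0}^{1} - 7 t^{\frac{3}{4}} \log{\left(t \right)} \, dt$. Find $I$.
$\frac{16}{7}$

Consider the simpler parametrised integral
$$J(a) = \int_{0}^{1} - 7 t^{a} \, dt = - \frac{7}{a + 1}.$$

Differentiating under the integral sign brings down a factor of $\ln t$:
$$\frac{dJ}{da} = \int_{0}^{1} - 7 t^{a} \log{\left(t \right)} \, dt = \frac{7}{\left(a + 1\right)^{2}}.$$

The integral on the left is $I$, so $I = \frac{7}{\left(a + 1\right)^{2}}$.

Setting $a = \frac{3}{4}$:
$$I = \frac{16}{7}.$$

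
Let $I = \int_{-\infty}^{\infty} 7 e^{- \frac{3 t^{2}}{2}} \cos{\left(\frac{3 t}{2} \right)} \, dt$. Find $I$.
$\frac{7 \sqrt{6} \sqrt{\pi}}{3 e^{\frac{3}{8}}}$

Define $I(b) = \int_{-\infty}^{\infty} 7 e^{- \frac{3 t^{2}}{2}} \cos{\left(b t \right)} \, dt$.

Differentiating under the integral sign,
$$I'(b) = \int_{-\infty}^{\infty} - 7 t e^{- \frac{3 t^{2}}{2}} \sin{\left(b t \right)} \, dt.$$

Integrate $\int_{-\infty}^{\infty} t \sin(b t)\, e^{- \frac{3 t^{2}}{2}}\, dt$ by parts with $u = \sin(b t)$ and $dv = t\, e^{- \frac{3 t^{2}}{2}}\, dt$, giving $v = - \frac{e^{- \frac{3 t^{2}}{2}}}{3}$. The boundary term vanishes and
$$\int_{-\infty}^{\infty} t \sin(b t)\, e^{- \frac{3 t^{2}}{2}}\, dt = \frac{b}{3} \int_{-\infty}^{\infty} \cos(b t)\, e^{- \frac{3 t^{2}}{2}}\, dt,$$
so $I'(b) = - \frac{b}{3}\, I(b)$.

This is a separable first-order ODE; solving with the initial condition $I(0) = \int_{-\infty}^{\infty} 7 e^{- \frac{3 t^{2}}{2}}\,dt = \frac{7 \sqrt{6} \sqrt{\pi}}{3}$ gives
$$I(b) = \frac{7 \sqrt{6} \sqrt{\pi} e^{- \frac{b^{2}}{6}}}{3}.$$

Setting $b = \frac{3}{2}$:
$$I = \frac{7 \sqrt{6} \sqrt{\pi}}{3 e^{\frac{3}{8}}}.$$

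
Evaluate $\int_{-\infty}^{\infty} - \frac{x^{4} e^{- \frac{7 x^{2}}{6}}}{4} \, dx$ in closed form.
$- \frac{27 \sqrt{42} \sqrt{\pi}}{1372}$

Begin with the known integral
$$J(a) = \int_{-\infty}^{\infty} - \frac{e^{- a x^{2}}}{4} \, dx = - \frac{\sqrt{\pi}}{4 \sqrt{a}}.$$

Differentiating under the integral sign brings down a factor of $(-x^2)$:
$$\frac{dJ}{da} = \int_{-\infty}^{\infty} \frac{x^{2} e^{- a x^{2}}}{4} \, dx = \frac{\sqrt{\pi}}{8 a^{\frac{3}{2}}}.$$

Repeating twice in total — each differentiation brings down another $(-x^2)$ — gives
$$\frac{d^{2}J}{da^{2}} = \int_{-\infty}^{\infty} - \frac{x^{4} e^{- a x^{2}}}{4} \, dx = - \frac{3 \sqrt{\pi}}{16 a^{\frac{5}{2}}},$$
and the integrand here is exactly the target integrand, so $I = - \frac{3 \sqrt{\pi}}{16 a^{\frac{5}{2}}}$.

Setting $a = \frac{7}{6}$:
$$I = - \frac{27 \sqrt{42} \sqrt{\pi}}{1372}.$$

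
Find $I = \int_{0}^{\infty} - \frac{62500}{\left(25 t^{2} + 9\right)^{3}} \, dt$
$- \frac{3125 \pi}{324}$

Recall the elementary integral
$$J(a) = \int_{0}^{\infty} - \frac{4}{a^{2} + t^{2}} \, dt = - \frac{2 \pi}{a}.$$

Differentiating under the integral sign with respect to $a$,
$$\frac{dJ}{da} = \int_{0}^{\infty} \frac{8 a}{\left(a^{2} + t^{2}\right)^{2}} \, dt = \frac{2 \pi}{a^{2}},$$
so $\int_{0}^{\infty} - \frac{4}{\left(a^{2} + t^{2}\right)^{2}} \, dt = - \frac{\pi}{a^{3}}$.

Repeating — each differentiation of $1/(t^2+a^2)^j$ produces $-2ja/(t^2+a^2)^{j+1}$ — and dividing through by $-2ja$ at each step yields, after $2$ differentiations in total,
$$\int_{0}^{\infty} - \frac{4}{\left(a^{2} + t^{2}\right)^{3}} \, dt = - \frac{3 \pi}{4 a^{5}}.$$

Setting $a = \frac{3}{5}$:
$$I = - \frac{3125 \pi}{324}.$$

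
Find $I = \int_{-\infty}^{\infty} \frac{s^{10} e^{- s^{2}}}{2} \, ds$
$\frac{945 \sqrt{\pi}}{64}$

Consider the simpler parametrised integral
$$J(a) = \int_{-\infty}^{\infty} \frac{e^{- a s^{2}}}{2} \, ds = \frac{\sqrt{\pi}}{2 \sqrt{a}}.$$

Differentiating under the integral sign brings down a factor of $(-s^2)$:
$$\frac{dJ}{da} = \int_{-\infty}^{\infty} - \frac{s^{2} e^{- a s^{2}}}{2} \, ds = - \frac{\sqrt{\pi}}{4 a^{\frac{3}{2}}}.$$

Repeating $5$ times in total — each differentiation brings down another $(-s^2)$ — gives
$$\frac{d^{5}J}{da^{5}} = \int_{-\infty}^{\infty} - \frac{s^{10} e^{- a s^{2}}}{2} \, ds = - \frac{945 \sqrt{\pi}}{64 a^{\frac{11}{2}}},$$
and the integrand here is $(-1)^{5}$ times the target integrand, so $I = (-1)^{5}\,\frac{d^{5}J}{da^{5}} = \frac{945 \sqrt{\pi}}{64 a^{\frac{11}{2}}}$.

Setting $a = 1$:
$$I = \frac{945 \sqrt{\pi}}{64}.$$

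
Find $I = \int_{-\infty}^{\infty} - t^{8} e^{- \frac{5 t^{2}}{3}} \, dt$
$- \frac{1701 \sqrt{15} \sqrt{\pi}}{10000}$

Begin with the known integral
$$J(a) = \int_{-\infty}^{\infty} - e^{- a t^{2}} \, dt = - \frac{\sqrt{\pi}}{\sqrt{a}}.$$

Differentiating under the integral sign brings down a factor of $(-t^2)$:
$$\frac{dJ}{da} = \int_{-\infty}^{\infty} t^{2} e^{- a t^{2}} \, dt = \frac{\sqrt{\pi}}{2 a^{\frac{3}{2}}}.$$

Repeating $4$ times in total — each differentiation brings down another $(-t^2)$ — gives
$$\frac{d^{4}J}{da^{4}} = \int_{-\infty}^{\infty} - t^{8} e^{- a t^{2}} \, dt = - \frac{105 \sqrt{\pi}}{16 a^{\frac{9}{2}}},$$
and the integrand here is exactly the target integrand, so $I = - \frac{105 \sqrt{\pi}}{16 a^{\frac{9}{2}}}$.

Setting $a = \frac{5}{3}$:
$$I = - \frac{1701 \sqrt{15} \sqrt{\pi}}{10000}.$$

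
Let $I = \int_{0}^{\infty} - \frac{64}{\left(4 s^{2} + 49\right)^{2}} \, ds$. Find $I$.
$- \frac{8 \pi}{343}$

Begin with the known result
$$J(a) = \int_{0}^{\infty} - \frac{4}{a^{2} + s^{2}} \, ds = - \frac{2 \pi}{a}.$$

Differentiating under the integral sign with respect to $a$,
$$\frac{dJ}{da} = \int_{0}^{\infty} \frac{8 a}{\left(a^{2} + s^{2}\right)^{2}} \, ds = \frac{2 \pi}{a^{2}},$$
so $\int_{0}^{\infty} - \frac{4}{\left(a^{2} + s^{2}\right)^{2}} \, ds = - \frac{\pi}{a^{3}}$.

Setting $a = \frac{7}{2}$:
$$I = - \frac{8 \pi}{343}.$$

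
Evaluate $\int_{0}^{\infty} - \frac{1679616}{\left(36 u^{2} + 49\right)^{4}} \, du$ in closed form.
$- \frac{43740 \pi}{823543}$

Start from the standard arctangent integral
$$J(a) = \int_{0}^{\infty} - \frac{1}{a^{2} + u^{2}} \, du = - \frac{\pi}{2 a}.$$

Differentiating under the integral sign with respect to $a$,
$$\frac{dJ}{da} = \int_{0}^{\infty} \frac{2 a}{\left(a^{2} + u^{2}\right)^{2}} \, du = \frac{\pi}{2 a^{2}},$$
so $\int_{0}^{\infty} - \frac{1}{\left(a^{2} + u^{2}\right)^{2}} \, du = - \frac{\pi}{4 a^{3}}$.

Repeating — each differentiation of $1/(u^2+a^2)^j$ produces $-2ja/(u^2+a^2)^{j+1}$ — and dividing through by $-2ja$ at each step yields, after $3$ differentiations in total,
$$\int_{0}^{\infty} - \frac{1}{\left(a^{2} + u^{2}\right)^{4}} \, du = - \frac{5 \pi}{32 a^{7}}.$$

Setting $a = \frac{7}{6}$:
$$I = - \frac{43740 \pi}{823543}.$$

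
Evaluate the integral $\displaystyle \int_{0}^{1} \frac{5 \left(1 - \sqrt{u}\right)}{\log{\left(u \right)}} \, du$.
$- \log{\left(\frac{243}{32} \right)}$

Replace the exponent $\frac{1}{2}$ by a parameter $a$: let $I(a) = \int_{0}^{1} \frac{5 \left(1 - u^{a}\right)}{\log{\left(u \right)}} \, du$.

Since $\dfrac{\partial}{\partial a}\,u^{a} = u^{a} \ln u$, the $\ln u$ in the denominator cancels and
$$\frac{dI}{da} = \int_{0}^{1} -5 u^{a} \, du = -5 \left[\frac{u^{a+1}}{a+1}\right]_0^1 = - \frac{5}{a + 1}.$$

Integrating with respect to $a$ gives $I(a) = - 5 \log{\left(a + 1 \right)} + C$.

At $a = 0$ the integrand is identically $0$, so $I(0) = 0$. The closed form gives $0$, hence $C = 0$.

Setting $a = \frac{1}{2}$:
$$I = - \log{\left(\frac{243}{32} \right)}.$$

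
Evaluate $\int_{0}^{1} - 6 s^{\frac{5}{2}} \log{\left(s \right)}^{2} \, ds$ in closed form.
$- \frac{96}{343}$

Consider the simpler parametrised integral
$$J(a) = \int_{0}^{1} - 6 s^{a} \, ds = - \frac{6}{a + 1}.$$

Differentiating under the integral sign brings down a factor of $\ln s$:
$$\frac{dJ}{da} = \int_{0}^{1} - 6 s^{a} \log{\left(s \right)} \, ds = \frac{6}{\left(a + 1\right)^{2}}.$$

Repeating twice in total — each differentiation brings down another $\ln s$ — gives
$$\frac{d^{2}J}{da^{2}} = \int_{0}^{1} - 6 s^{a} \log{\left(s \right)}^{2} \, ds = - \frac{12}{\left(a + 1\right)^{3}},$$
and the integrand here is exactly the target integrand, so $I = - \frac{12}{\left(a + 1\right)^{3}}$.

Setting $a = \frac{5}{2}$:
$$I = - \frac{96}{343}.$$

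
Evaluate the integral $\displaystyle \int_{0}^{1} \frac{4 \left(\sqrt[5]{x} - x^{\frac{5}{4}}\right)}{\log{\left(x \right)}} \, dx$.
$- \log{\left(\frac{50625}{4096} \right)}$

Replace the exponent $\frac{5}{4}$ by a parameter $a$: let $I(a) = \int_{0}^{1} \frac{4 \left(\sqrt[5]{x} - x^{a}\right)}{\log{\left(x \right)}} \, dx$.

Since $\dfrac{\partial}{\partial a}\,x^{a} = x^{a} \ln x$, the $\ln x$ in the denominator cancels and
$$\frac{dI}{da} = \int_{0}^{1} -4 x^{a} \, dx = -4 \left[\frac{x^{a+1}}{a+1}\right]_0^1 = - \frac{4}{a + 1}.$$

Integrating with respect to $a$ gives $I(a) = - \log{\left(\frac{625 \left(a + 1\right)^{4}}{1296} \right)} + C$.

At $a = \frac{1}{5}$ the integrand is identically $0$, so $I(\frac{1}{5}) = 0$. The closed form gives $0$, hence $C = 0$.

Setting $a = \frac{5}{4}$:
$$I = - \log{\left(\frac{50625}{4096} \right)}.$$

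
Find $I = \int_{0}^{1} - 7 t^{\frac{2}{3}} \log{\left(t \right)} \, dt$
$\frac{63}{25}$

Begin with the known integral
$$J(a) = \int_{0}^{1} - 7 t^{a} \, dt = - \frac{7}{a + 1}.$$

Differentiating under the integral sign brings down a factor of $\ln t$:
$$\frac{dJ}{da} = \int_{0}^{1} - 7 t^{a} \log{\left(t \right)} \, dt = \frac{7}{\left(a + 1\right)^{2}}.$$

The integral on the left is $I$, so $I = \frac{7}{\left(a + 1\right)^{2}}$.

Setting $a = \frac{2}{3}$:
$$I = \frac{63}{25}.$$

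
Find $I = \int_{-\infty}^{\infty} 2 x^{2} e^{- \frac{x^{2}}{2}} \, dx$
$2 \sqrt{2} \sqrt{\pi}$

Begin with the known integral
$$J(a) = \int_{-\infty}^{\infty} 2 e^{- a x^{2}} \, dx = \frac{2 \sqrt{\pi}}{\sqrt{a}}.$$

Differentiating under the integral sign brings down a factor of $(-x^2)$:
$$\frac{dJ}{da} = \int_{-\infty}^{\infty} - 2 x^{2} e^{- a x^{2}} \, dx = - \frac{\sqrt{\pi}}{a^{\frac{3}{2}}}.$$

The integral on the left is $-I$, so $I = \frac{\sqrt{\pi}}{a^{\frac{3}{2}}}$.

Setting $a = \frac{1}{2}$:
$$I = 2 \sqrt{2} \sqrt{\pi}.$$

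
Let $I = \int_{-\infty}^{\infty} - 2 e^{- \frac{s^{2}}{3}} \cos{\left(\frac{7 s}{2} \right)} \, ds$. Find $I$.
$- \frac{2 \sqrt{3} \sqrt{\pi}}{e^{\frac{147}{16}}}$

Define $I(b) = \int_{-\infty}^{\infty} - 2 e^{- \frac{s^{2}}{3}} \cos{\left(b s \right)} \, ds$.

Differentiating under the integral sign,
$$I'(b) = \int_{-\infty}^{\infty} 2 s e^{- \frac{s^{2}}{3}} \sin{\left(b s \right)} \, ds.$$

Integrate $\int_{-\infty}^{\infty} s \sin(b s)\, e^{- \frac{s^{2}}{3}}\, ds$ by parts with $u = \sin(b s)$ and $dv = s\, e^{- \frac{s^{2}}{3}}\, ds$, giving $v = - \frac{3 e^{- \frac{s^{2}}{3}}}{2}$. The boundary term vanishes and
$$\int_{-\infty}^{\infty} s \sin(b s)\, e^{- \frac{s^{2}}{3}}\, ds = \frac{3 b}{2} \int_{-\infty}^{\infty} \cos(b s)\, e^{- \frac{s^{2}}{3}}\, ds,$$
so $I'(b) = - \frac{3 b}{2}\, I(b)$.

This is a separable first-order ODE; solving with the initial condition $I(0) = \int_{-\infty}^{\infty} - 2 e^{- \frac{s^{2}}{3}}\,ds = - 2 \sqrt{3} \sqrt{\pi}$ gives
$$I(b) = - 2 \sqrt{3} \sqrt{\pi} e^{- \frac{3 b^{2}}{4}}.$$

Setting $b = \frac{7}{2}$:
$$I = - \frac{2 \sqrt{3} \sqrt{\pi}}{e^{\frac{147}{16}}}.$$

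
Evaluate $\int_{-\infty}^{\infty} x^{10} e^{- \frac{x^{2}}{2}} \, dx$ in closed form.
$945 \sqrt{2} \sqrt{\pi}$

Consider the simpler parametrised integral
$$J(a) = \int_{-\infty}^{\infty} e^{- a x^{2}} \, dx = \frac{\sqrt{\pi}}{\sqrt{a}}.$$

Differentiating under the integral sign brings down a factor of $(-x^2)$:
$$\frac{dJ}{da} = \int_{-\infty}^{\infty} - x^{2} e^{- a x^{2}} \, dx = - \frac{\sqrt{\pi}}{2 a^{\frac{3}{2}}}.$$

Repeating $5$ times in total — each differentiation brings down another $(-x^2)$ — gives
$$\frac{d^{5}J}{da^{5}} = \int_{-\infty}^{\infty} - x^{10} e^{- a x^{2}} \, dx = - \frac{945 \sqrt{\pi}}{32 a^{\frac{11}{2}}},$$
and the integrand here is $(-1)^{5}$ times the target integrand, so $I = (-1)^{5}\,\frac{d^{5}J}{da^{5}} = \frac{945 \sqrt{\pi}}{32 a^{\frac{11}{2}}}$.

Setting $a = \frac{1}{2}$:
$$I = 945 \sqrt{2} \sqrt{\pi}.$$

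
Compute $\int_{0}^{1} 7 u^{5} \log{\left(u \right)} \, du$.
$- \frac{7}{36}$

Begin with the known integral
$$J(a) = \int_{0}^{1} 7 u^{a} \, du = \frac{7}{a + 1}.$$

Differentiating under the integral sign brings down a factor of $\ln u$:
$$\frac{dJ}{da} = \int_{0}^{1} 7 u^{a} \log{\left(u \right)} \, du = - \frac{7}{\left(a + 1\right)^{2}}.$$

The integral on the left is $I$, so $I = - \frac{7}{\left(a + 1\right)^{2}}$.

Setting $a = 5$:
$$I = - \frac{7}{36}.$$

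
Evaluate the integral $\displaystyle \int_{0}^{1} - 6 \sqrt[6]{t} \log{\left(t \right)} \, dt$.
$\frac{216}{49}$

Begin with the known integral
$$J(a) = \int_{0}^{1} - 6 t^{a} \, dt = - \frac{6}{a + 1}.$$

Differentiating under the integral sign brings down a factor of $\ln t$:
$$\frac{dJ}{da} = \int_{0}^{1} - 6 t^{a} \log{\left(t \right)} \, dt = \frac{6}{\left(a + 1\right)^{2}}.$$

The integral on the left is $I$, so $I = \frac{6}{\left(a + 1\right)^{2}}$.

Setting $a = \frac{1}{6}$:
$$I = \frac{216}{49}.$$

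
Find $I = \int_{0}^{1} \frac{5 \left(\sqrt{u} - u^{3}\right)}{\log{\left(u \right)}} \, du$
$- \log{\left(\frac{32768}{243} \right)}$

Consider the one-parameter family: let $I(a) = \int_{0}^{1} \frac{5 \left(\sqrt{u} - u^{a}\right)}{\log{\left(u \right)}} \, du$.

Since $\dfrac{\partial}{\partial a}\,u^{a} = u^{a} \ln u$, the $\ln u$ in the denominator cancels and
$$\frac{dI}{da} = \int_{0}^{1} -5 u^{a} \, du = -5 \left[\frac{u^{a+1}}{a+1}\right]_0^1 = - \frac{5}{a + 1}.$$

Integrating with respect to $a$ gives $I(a) = - \log{\left(\frac{32 \left(a + 1\right)^{5}}{243} \right)} + C$.

At $a = \frac{1}{2}$ the integrand is identically $0$, so $I(\frac{1}{2}) = 0$. The closed form gives $0$, hence $C = 0$.

Setting $a = 3$:
$$I = - \log{\left(\frac{32768}{243} \right)}.$$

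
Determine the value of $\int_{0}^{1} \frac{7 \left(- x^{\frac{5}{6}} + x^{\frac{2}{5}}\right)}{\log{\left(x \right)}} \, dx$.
$- \log{\left(\frac{1522435234375}{230539333248} \right)}$

Replace the exponent $\frac{5}{6}$ by a parameter $a$: let $I(a) = \int_{0}^{1} \frac{7 \left(x^{\frac{2}{5}} - x^{a}\right)}{\log{\left(x \right)}} \, dx$.

Since $\dfrac{\partial}{\partial a}\,x^{a} = x^{a} \ln x$, the $\ln x$ in the denominator cancels and
$$\frac{dI}{da} = \int_{0}^{1} -7 x^{a} \, dx = -7 \left[\frac{x^{a+1}}{a+1}\right]_0^1 = - \frac{7}{a + 1}.$$

Integrating with respect to $a$ gives $I(a) = - \log{\left(\frac{78125 \left(a + 1\right)^{7}}{823543} \right)} + C$.

At $a = \frac{2}{5}$ the integrand is identically $0$, so $I(\frac{2}{5}) = 0$. The closed form gives $0$, hence $C = 0$.

Setting $a = \frac{5}{6}$:
$$I = - \log{\left(\frac{1522435234375}{230539333248} \right)}.$$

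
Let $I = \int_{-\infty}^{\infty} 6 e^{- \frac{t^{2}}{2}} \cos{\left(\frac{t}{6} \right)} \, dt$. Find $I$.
$\frac{6 \sqrt{2} \sqrt{\pi}}{e^{\frac{1}{72}}}$

Define $I(b) = \int_{-\infty}^{\infty} 6 e^{- \frac{t^{2}}{2}} \cos{\left(b t \right)} \, dt$.

Differentiating under the integral sign,
$$I'(b) = \int_{-\infty}^{\infty} - 6 t e^{- \frac{t^{2}}{2}} \sin{\left(b t \right)} \, dt.$$

Integrate $\int_{-\infty}^{\infty} t \sin(b t)\, e^{- \frac{t^{2}}{2}}\, dt$ by parts with $u = \sin(b t)$ and $dv = t\, e^{- \frac{t^{2}}{2}}\, dt$, giving $v = - e^{- \frac{t^{2}}{2}}$. The boundary term vanishes and
$$\int_{-\infty}^{\infty} t \sin(b t)\, e^{- \frac{t^{2}}{2}}\, dt = b \int_{-\infty}^{\infty} \cos(b t)\, e^{- \frac{t^{2}}{2}}\, dt,$$
so $I'(b) = - b\, I(b)$.

This is a separable first-order ODE; solving with the initial condition $I(0) = \int_{-\infty}^{\infty} 6 e^{- \frac{t^{2}}{2}}\,dt = 6 \sqrt{2} \sqrt{\pi}$ gives
$$I(b) = 6 \sqrt{2} \sqrt{\pi} e^{- \frac{b^{2}}{2}}.$$

Setting $b = \frac{1}{6}$:
$$I = \frac{6 \sqrt{2} \sqrt{\pi}}{e^{\frac{1}{72}}}.$$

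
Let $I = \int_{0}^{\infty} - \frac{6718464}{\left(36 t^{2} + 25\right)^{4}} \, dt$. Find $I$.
$- \frac{34992 \pi}{15625}$

Begin with the known result
$$J(a) = \int_{0}^{\infty} - \frac{4}{a^{2} + t^{2}} \, dt = - \frac{2 \pi}{a}.$$

Differentiating under the integral sign with respect to $a$,
$$\frac{dJ}{da} = \int_{0}^{\infty} \frac{8 a}{\left(a^{2} + t^{2}\right)^{2}} \, dt = \frac{2 \pi}{a^{2}},$$
so $\int_{0}^{\infty} - \frac{4}{\left(a^{2} + t^{2}\right)^{2}} \, dt = - \frac{\pi}{a^{3}}$.

Repeating — each differentiation of $1/(t^2+a^2)^j$ produces $-2ja/(t^2+a^2)^{j+1}$ — and dividing through by $-2ja$ at each step yields, after $3$ differentiations in total,
$$\int_{0}^{\infty} - \frac{4}{\left(a^{2} + t^{2}\right)^{4}} \, dt = - \frac{5 \pi}{8 a^{7}}.$$

Setting $a = \frac{5}{6}$:
$$I = - \frac{34992 \pi}{15625}.$$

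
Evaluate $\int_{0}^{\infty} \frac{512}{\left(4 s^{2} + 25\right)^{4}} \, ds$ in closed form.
$\frac{8 \pi}{15625}$

Start from the standard arctangent integral
$$J(a) = \int_{0}^{\infty} \frac{2}{a^{2} + s^{2}} \, ds = \frac{\pi}{a}.$$

Differentiating under the integral sign with respect to $a$,
$$\frac{dJ}{da} = \int_{0}^{\infty} - \frac{4 a}{\left(a^{2} + s^{2}\right)^{2}} \, ds = - \frac{\pi}{a^{2}},$$
so $\int_{0}^{\infty} \frac{2}{\left(a^{2} + s^{2}\right)^{2}} \, ds = \frac{\pi}{2 a^{3}}$.

Repeating — each differentiation of $1/(s^2+a^2)^j$ produces $-2ja/(s^2+a^2)^{j+1}$ — and dividing through by $-2ja$ at each step yields, after $3$ differentiations in total,
$$\int_{0}^{\infty} \frac{2}{\left(a^{2} + s^{2}\right)^{4}} \, ds = \frac{5 \pi}{16 a^{7}}.$$

Setting $a = \frac{5}{2}$:
$$I = \frac{8 \pi}{15625}.$$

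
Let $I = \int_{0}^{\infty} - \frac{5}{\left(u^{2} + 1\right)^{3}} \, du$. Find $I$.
$- \frac{15 \pi}{16}$

Begin with the known result
$$J(a) = \int_{0}^{\infty} - \frac{5}{a^{2} + u^{2}} \, du = - \frac{5 \pi}{2 a}.$$

Differentiating under the integral sign with respect to $a$,
$$\frac{dJ}{da} = \int_{0}^{\infty} \frac{10 a}{\left(a^{2} + u^{2}\right)^{2}} \, du = \frac{5 \pi}{2 a^{2}},$$
so $\int_{0}^{\infty} - \frac{5}{\left(a^{2} + u^{2}\right)^{2}} \, du = - \frac{5 \pi}{4 a^{3}}$.

Repeating — each differentiation of $1/(u^2+a^2)^j$ produces $-2ja/(u^2+a^2)^{j+1}$ — and dividing through by $-2ja$ at each step yields, after $2$ differentiations in total,
$$\int_{0}^{\infty} - \frac{5}{\left(a^{2} + u^{2}\right)^{3}} \, du = - \frac{15 \pi}{16 a^{5}}.$$

Setting $a = 1$:
$$I = - \frac{15 \pi}{16}.$$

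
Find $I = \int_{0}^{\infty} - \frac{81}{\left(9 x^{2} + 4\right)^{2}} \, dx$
$- \frac{27 \pi}{32}$

Begin with the known result
$$J(a) = \int_{0}^{\infty} - \frac{1}{a^{2} + x^{2}} \, dx = - \frac{\pi}{2 a}.$$

Differentiating under the integral sign with respect to $a$,
$$\frac{dJ}{da} = \int_{0}^{\infty} \frac{2 a}{\left(a^{2} + x^{2}\right)^{2}} \, dx = \frac{\pi}{2 a^{2}},$$
so $\int_{0}^{\infty} - \frac{1}{\left(a^{2} + x^{2}\right)^{2}} \, dx = - \frac{\pi}{4 a^{3}}$.

Setting $a = \frac{2}{3}$:
$$I = - \frac{27 \pi}{32}.$$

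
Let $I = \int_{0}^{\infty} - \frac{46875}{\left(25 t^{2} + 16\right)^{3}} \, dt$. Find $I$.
$- \frac{28125 \pi}{16384}$

Recall the elementary integral
$$J(a) = \int_{0}^{\infty} - \frac{3}{a^{2} + t^{2}} \, dt = - \frac{3 \pi}{2 a}.$$

Differentiating under the integral sign with respect to $a$,
$$\frac{dJ}{da} = \int_{0}^{\infty} \frac{6 a}{\left(a^{2} + t^{2}\right)^{2}} \, dt = \frac{3 \pi}{2 a^{2}},$$
so $\int_{0}^{\infty} - \frac{3}{\left(a^{2} + t^{2}\right)^{2}} \, dt = - \frac{3 \pi}{4 a^{3}}$.

Repeating — each differentiation of $1/(t^2+a^2)^j$ produces $-2ja/(t^2+a^2)^{j+1}$ — and dividing through by $-2ja$ at each step yields, after $2$ differentiations in total,
$$\int_{0}^{\infty} - \frac{3}{\left(a^{2} + t^{2}\right)^{3}} \, dt = - \frac{9 \pi}{16 a^{5}}.$$

Setting $a = \frac{4}{5}$:
$$I = - \frac{28125 \pi}{16384}.$$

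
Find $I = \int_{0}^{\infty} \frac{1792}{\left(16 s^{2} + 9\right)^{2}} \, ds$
$\frac{112 \pi}{27}$

Begin with the known result
$$J(a) = \int_{0}^{\infty} \frac{7}{a^{2} + s^{2}} \, ds = \frac{7 \pi}{2 a}.$$

Differentiating under the integral sign with respect to $a$,
$$\frac{dJ}{da} = \int_{0}^{\infty} - \frac{14 a}{\left(a^{2} + s^{2}\right)^{2}} \, ds = - \frac{7 \pi}{2 a^{2}},$$
so $\int_{0}^{\infty} \frac{7}{\left(a^{2} + s^{2}\right)^{2}} \, ds = \frac{7 \pi}{4 a^{3}}$.

Setting $a = \frac{3}{4}$:
$$I = \frac{112 \pi}{27}.$$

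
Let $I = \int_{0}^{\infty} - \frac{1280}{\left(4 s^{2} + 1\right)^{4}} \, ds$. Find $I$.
$- 100 \pi$

Recall the elementary integral
$$J(a) = \int_{0}^{\infty} - \frac{5}{a^{2} + s^{2}} \, ds = - \frac{5 \pi}{2 a}.$$

Differentiating under the integral sign with respect to $a$,
$$\frac{dJ}{da} = \int_{0}^{\infty} \frac{10 a}{\left(a^{2} + s^{2}\right)^{2}} \, ds = \frac{5 \pi}{2 a^{2}},$$
so $\int_{0}^{\infty} - \frac{5}{\left(a^{2} + s^{2}\right)^{2}} \, ds = - \frac{5 \pi}{4 a^{3}}$.

Repeating — each differentiation of $1/(s^2+a^2)^j$ produces $-2ja/(s^2+a^2)^{j+1}$ — and dividing through by $-2ja$ at each step yields, after $3$ differentiations in total,
$$\int_{0}^{\infty} - \frac{5}{\left(a^{2} + s^{2}\right)^{4}} \, ds = - \frac{25 \pi}{32 a^{7}}.$$

Setting $a = \frac{1}{2}$:
$$I = - 100 \pi.$$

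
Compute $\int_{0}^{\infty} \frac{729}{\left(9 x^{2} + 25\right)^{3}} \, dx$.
$\frac{729 \pi}{50000}$

Start from the standard arctangent integral
$$J(a) = \int_{0}^{\infty} \frac{1}{a^{2} + x^{2}} \, dx = \frac{\pi}{2 a}.$$

Differentiating under the integral sign with respect to $a$,
$$\frac{dJ}{da} = \int_{0}^{\infty} - \frac{2 a}{\left(a^{2} + x^{2}\right)^{2}} \, dx = - \frac{\pi}{2 a^{2}},$$
so $\int_{0}^{\infty} \frac{1}{\left(a^{2} + x^{2}\right)^{2}} \, dx = \frac{\pi}{4 a^{3}}$.

Repeating — each differentiation of $1/(x^2+a^2)^j$ produces $-2ja/(x^2+a^2)^{j+1}$ — and dividing through by $-2ja$ at each step yields, after $2$ differentiations in total,
$$\int_{0}^{\infty} \frac{1}{\left(a^{2} + x^{2}\right)^{3}} \, dx = \frac{3 \pi}{16 a^{5}}.$$

Setting $a = \frac{5}{3}$:
$$I = \frac{729 \pi}{50000}.$$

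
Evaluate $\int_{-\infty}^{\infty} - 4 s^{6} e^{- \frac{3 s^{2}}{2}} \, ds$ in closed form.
$- \frac{20 \sqrt{6} \sqrt{\pi}}{27}$

Begin with the known integral
$$J(a) = \int_{-\infty}^{\infty} - 4 e^{- a s^{2}} \, ds = - \frac{4 \sqrt{\pi}}{\sqrt{a}}.$$

Differentiating under the integral sign brings down a factor of $(-s^2)$:
$$\frac{dJ}{da} = \int_{-\infty}^{\infty} 4 s^{2} e^{- a s^{2}} \, ds = \frac{2 \sqrt{\pi}}{a^{\frac{3}{2}}}.$$

Repeating $3$ times in total — each differentiation brings down another $(-s^2)$ — gives
$$\frac{d^{3}J}{da^{3}} = \int_{-\infty}^{\infty} 4 s^{6} e^{- a s^{2}} \, ds = \frac{15 \sqrt{\pi}}{2 a^{\frac{7}{2}}},$$
and the integrand here is $(-1)^{3}$ times the target integrand, so $I = (-1)^{3}\,\frac{d^{3}J}{da^{3}} = - \frac{15 \sqrt{\pi}}{2 a^{\frac{7}{2}}}$.

Setting $a = \frac{3}{2}$:
$$I = - \frac{20 \sqrt{6} \sqrt{\pi}}{27}.$$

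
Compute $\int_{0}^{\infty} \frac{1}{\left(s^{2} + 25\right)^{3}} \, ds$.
$\frac{3 \pi}{50000}$

Recall the elementary integral
$$J(a) = \int_{0}^{\infty} \frac{1}{a^{2} + s^{2}} \, ds = \frac{\pi}{2 a}.$$

Differentiating under the integral sign with respect to $a$,
$$\frac{dJ}{da} = \int_{0}^{\infty} - \frac{2 a}{\left(a^{2} + s^{2}\right)^{2}} \, ds = - \frac{\pi}{2 a^{2}},$$
so $\int_{0}^{\infty} \frac{1}{\left(a^{2} + s^{2}\right)^{2}} \, ds = \frac{\pi}{4 a^{3}}$.

Repeating — each differentiation of $1/(s^2+a^2)^j$ produces $-2ja/(s^2+a^2)^{j+1}$ — and dividing through by $-2ja$ at each step yields, after $2$ differentiations in total,
$$\int_{0}^{\infty} \frac{1}{\left(a^{2} + s^{2}\right)^{3}} \, ds = \frac{3 \pi}{16 a^{5}}.$$

Setting $a = 5$:
$$I = \frac{3 \pi}{50000}.$$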